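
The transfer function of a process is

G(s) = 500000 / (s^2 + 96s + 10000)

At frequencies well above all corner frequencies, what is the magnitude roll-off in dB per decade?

-40 dB/decade

Each pole contributes −20 dB/decade at high frequency; each zero contributes +20 dB/decade.
Net: 0 zero(s) − 2 pole(s) → -40 dB/decade.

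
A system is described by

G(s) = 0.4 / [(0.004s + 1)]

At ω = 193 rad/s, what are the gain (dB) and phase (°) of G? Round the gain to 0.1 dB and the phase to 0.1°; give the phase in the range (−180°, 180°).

-10.0 dB, -37.7°

At ω = 193 rad/s:
pole (1 + j193·0.004) = 1 + j0.772 → |·| ≈ 1.2633, ∠ ≈ 37.67°
|G| = 0.4 · 1 / (1.2633) ≈ 0.31663
Gain = 20 log₁₀(0.31663) ≈ -9.99 dB
∠G = (0°) − (37.67°) = -37.67°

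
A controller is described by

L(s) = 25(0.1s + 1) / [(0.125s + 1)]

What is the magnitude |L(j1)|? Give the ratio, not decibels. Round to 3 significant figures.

At ω = 1 rad/s:
zero (1 + j1·0.1) = 1 + j0.1 → |·| ≈ 1.005, ∠ ≈ 5.71°
pole (1 + j1·0.125) = 1 + j0.125 → |·| ≈ 1.0078, ∠ ≈ 7.13°
|L| = 25 · 1.005 / (1.0078) ≈ 24.931

24.9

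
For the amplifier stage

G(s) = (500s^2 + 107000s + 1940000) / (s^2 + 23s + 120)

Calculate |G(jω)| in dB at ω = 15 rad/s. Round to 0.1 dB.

Substitute s = j15:
Numerator: 500(j15)^2 + 107000(j15) + 1940000 = 1827500 + j1605000
Denominator: (j15)^2 + 23(j15) + 120 = -105 + j345
|N| = √(1827500² + 1605000²) ≈ 2.4322e+06, ∠N ≈ 41.29°
|D| = √(105² + 345²) ≈ 360.62, ∠D ≈ 106.93°
|G| = 2.4322e+06 / 360.62 ≈ 6744.5
Gain = 20 log₁₀(6744.5) ≈ 76.58 dB

76.6 dB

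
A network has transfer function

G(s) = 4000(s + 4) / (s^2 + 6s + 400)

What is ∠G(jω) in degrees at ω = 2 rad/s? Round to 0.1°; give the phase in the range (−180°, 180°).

24.8°

At s = jω = j2:
zero (s+4): 4 + j2 → |·| = √(4²+2²) = √20 ≈ 4.4721, ∠ = arctan(2/4) ≈ 26.57°
quadratic: (j2)² + 6·j2 + 400 = 396 + j12 → |·| ≈ 396.18, ∠ ≈ 1.74°
∠G = 26.57° − 1.74° = 24.83°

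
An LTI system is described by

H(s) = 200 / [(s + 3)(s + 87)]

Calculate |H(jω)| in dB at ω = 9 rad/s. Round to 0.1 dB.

At s = jω = j9:
pole (s+3): 3 + j9 → |·| = √(3²+9²) = √90 ≈ 9.4868, ∠ = arctan(9/3) ≈ 71.57°
pole (s+87): 87 + j9 → |·| = √(87²+9²) = √7650 ≈ 87.464, ∠ = arctan(9/87) ≈ 5.91°
|H| = 200 / 829.75 ≈ 0.24104
Gain = 20 log₁₀(0.24104) ≈ -12.36 dB

-12.4 dB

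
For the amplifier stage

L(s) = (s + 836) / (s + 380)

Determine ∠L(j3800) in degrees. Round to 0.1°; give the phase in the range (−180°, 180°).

-6.7°

Substitute s = j3800:
Numerator: (j3800) + 836 = 836 + j3800
Denominator: (j3800) + 380 = 380 + j3800
|N| = √(836² + 3800²) ≈ 3890.9, ∠N ≈ 77.59°
|D| = √(380² + 3800²) ≈ 3819, ∠D ≈ 84.29°
∠L = 77.59° − 84.29° = -6.70°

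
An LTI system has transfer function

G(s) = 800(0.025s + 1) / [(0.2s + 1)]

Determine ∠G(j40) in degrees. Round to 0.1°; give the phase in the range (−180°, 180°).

-37.9°

At ω = 40 rad/s:
zero (1 + j40·0.025) = 1 + j1 → |·| ≈ 1.4142, ∠ ≈ 45.00°
pole (1 + j40·0.2) = 1 + j8 → |·| ≈ 8.0623, ∠ ≈ 82.87°
∠G = (45.00°) − (82.87°) = -37.87°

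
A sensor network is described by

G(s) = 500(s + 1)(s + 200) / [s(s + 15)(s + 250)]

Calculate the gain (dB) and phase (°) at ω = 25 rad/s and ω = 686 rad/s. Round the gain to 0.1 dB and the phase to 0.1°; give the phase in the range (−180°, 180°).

At s = jω = j25:
zero (s+1): 1 + j25 → |·| = √(1²+25²) = √626 ≈ 25.02, ∠ = arctan(25/1) ≈ 87.71°
zero (s+200): 200 + j25 → |·| = √(200²+25²) = √40625 ≈ 201.56, ∠ = arctan(25/200) ≈ 7.13°
pole (s+15): 15 + j25 → |·| = √(15²+25²) = √850 ≈ 29.155, ∠ = arctan(25/15) ≈ 59.04°
pole (s+250): 250 + j25 → |·| = √(250²+25²) = √63125 ≈ 251.25, ∠ = arctan(25/250) ≈ 5.71°
pole at origin: |s| = 25, ∠ = 90.00° (in denominator)
|G| = 500 · 5043 / 1.8313e+05 ≈ 13.769
Gain = 20 log₁₀(13.769) ≈ 22.78 dB
∠G = 94.84° − 154.75° = -59.91°

At s = jω = j686:
zero (s+1): 1 + j686 → |·| = √(1²+686²) = √470597 ≈ 686, ∠ = arctan(686/1) ≈ 89.92°
zero (s+200): 200 + j686 → |·| = √(200²+686²) = √510596 ≈ 714.56, ∠ = arctan(686/200) ≈ 73.75°
pole (s+15): 15 + j686 → |·| = √(15²+686²) = √470821 ≈ 686.16, ∠ = arctan(686/15) ≈ 88.75°
pole (s+250): 250 + j686 → |·| = √(250²+686²) = √533096 ≈ 730.13, ∠ = arctan(686/250) ≈ 69.98°
pole at origin: |s| = 686, ∠ = 90.00° (in denominator)
|G| = 500 · 4.9019e+05 / 3.4368e+08 ≈ 0.71315
Gain = 20 log₁₀(0.71315) ≈ -2.94 dB
∠G = 163.67° − 248.73° = -85.06°

ω = 25: 22.8 dB, -59.9°; ω = 686: -2.9 dB, -85.1°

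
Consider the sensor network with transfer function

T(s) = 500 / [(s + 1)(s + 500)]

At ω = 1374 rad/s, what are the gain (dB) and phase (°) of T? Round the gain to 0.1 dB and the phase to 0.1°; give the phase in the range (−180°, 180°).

At s = jω = j1374:
pole (s+1): 1 + j1374 → |·| = √(1²+1374²) = √1887877 ≈ 1374, ∠ = arctan(1374/1) ≈ 89.96°
pole (s+500): 500 + j1374 → |·| = √(500²+1374²) = √2137876 ≈ 1462.1, ∠ = arctan(1374/500) ≈ 70.00°
|T| = 500 / 2.0089e+06 ≈ 0.00024889
Gain = 20 log₁₀(0.00024889) ≈ -72.08 dB
∠T = 0.00° − 159.96° = -159.96°

-72.1 dB, -160.0°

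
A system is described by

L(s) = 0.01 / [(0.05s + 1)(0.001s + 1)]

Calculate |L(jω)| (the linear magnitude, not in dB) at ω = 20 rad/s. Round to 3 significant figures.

At ω = 20 rad/s:
pole (1 + j20·0.05) = 1 + j1 → |·| ≈ 1.4142, ∠ ≈ 45.00°
pole (1 + j20·0.001) = 1 + j0.02 → |·| ≈ 1.0002, ∠ ≈ 1.15°
|L| = 0.01 · 1 / (1.4142 · 1.0002) ≈ 0.0070697

0.00707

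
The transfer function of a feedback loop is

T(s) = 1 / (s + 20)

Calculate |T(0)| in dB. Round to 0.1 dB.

T(0) = 1 / (20) = 0.05
20 log₁₀(0.05) ≈ -26.02 dB

-26.0 dB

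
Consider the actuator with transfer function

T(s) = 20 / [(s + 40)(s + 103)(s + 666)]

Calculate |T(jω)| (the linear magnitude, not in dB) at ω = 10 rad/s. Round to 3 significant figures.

7.04e-06

At s = jω = j10:
pole (s+40): 40 + j10 → |·| = √(40²+10²) = √1700 ≈ 41.231, ∠ = arctan(10/40) ≈ 14.04°
pole (s+103): 103 + j10 → |·| = √(103²+10²) = √10709 ≈ 103.48, ∠ = arctan(10/103) ≈ 5.55°
pole (s+666): 666 + j10 → |·| = √(666²+10²) = √443656 ≈ 666.08, ∠ = arctan(10/666) ≈ 0.86°
|T| = 20 / 2.8419e+06 ≈ 7.0375e-06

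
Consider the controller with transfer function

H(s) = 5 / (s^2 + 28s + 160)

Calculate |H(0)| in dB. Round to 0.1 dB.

-30.1 dB

H(0) = 5 / 160 = 0.03125
20 log₁₀(0.03125) ≈ -30.10 dB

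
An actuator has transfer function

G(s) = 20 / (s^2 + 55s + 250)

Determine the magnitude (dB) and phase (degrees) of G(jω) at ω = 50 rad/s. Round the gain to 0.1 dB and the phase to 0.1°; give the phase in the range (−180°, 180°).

-45.0 dB, -129.3°

Substitute s = j50:
Numerator: 20 = 20 + j0
Denominator: (j50)^2 + 55(j50) + 250 = -2250 + j2750
|N| = √(20² + 0²) ≈ 20, ∠N ≈ 0.00°
|D| = √(2250² + 2750²) ≈ 3553.2, ∠D ≈ 129.29°
|G| = 20 / 3553.2 ≈ 0.0056287
Gain = 20 log₁₀(0.0056287) ≈ -44.99 dB
∠G = 0.00° − 129.29° = -129.29°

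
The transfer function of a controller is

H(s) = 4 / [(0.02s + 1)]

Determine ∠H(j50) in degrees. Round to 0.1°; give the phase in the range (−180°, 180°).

At ω = 50 rad/s:
pole (1 + j50·0.02) = 1 + j1 → |·| ≈ 1.4142, ∠ ≈ 45.00°
∠H = (0°) − (45.00°) = -45.00°

-45.0°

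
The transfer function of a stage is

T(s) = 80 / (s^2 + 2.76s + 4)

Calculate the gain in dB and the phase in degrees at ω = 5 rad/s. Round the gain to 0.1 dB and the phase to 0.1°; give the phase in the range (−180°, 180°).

10.1 dB, -146.7°

At s = jω = j5:
quadratic: (j5)² + 2.76·j5 + 4 = -21 + j13.8 → |·| ≈ 25.128, ∠ ≈ 146.69°
|T| = 80 / 25.128 ≈ 3.1837
Gain = 20 log₁₀(3.1837) ≈ 10.06 dB
∠T = 0.00° − 146.69° = -146.69°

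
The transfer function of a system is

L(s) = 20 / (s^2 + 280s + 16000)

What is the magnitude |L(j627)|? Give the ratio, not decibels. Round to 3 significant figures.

Substitute s = j627:
Numerator: 20 = 20 + j0
Denominator: (j627)^2 + 280(j627) + 16000 = -377129 + j175560
|N| = √(20² + 0²) ≈ 20, ∠N ≈ 0.00°
|D| = √(377129² + 175560²) ≈ 4.1599e+05, ∠D ≈ 155.04°
|L| = 20 / 4.1599e+05 ≈ 4.8078e-05

4.81e-05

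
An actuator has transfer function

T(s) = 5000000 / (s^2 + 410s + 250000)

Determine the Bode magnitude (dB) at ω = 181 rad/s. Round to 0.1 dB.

At s = jω = j181:
quadratic: (j181)² + 410·j181 + 250000 = 217239 + j74210 → |·| ≈ 2.2956e+05, ∠ ≈ 18.86°
|T| = 5000000 / 2.2956e+05 ≈ 21.781
Gain = 20 log₁₀(21.781) ≈ 26.76 dB

26.8 dB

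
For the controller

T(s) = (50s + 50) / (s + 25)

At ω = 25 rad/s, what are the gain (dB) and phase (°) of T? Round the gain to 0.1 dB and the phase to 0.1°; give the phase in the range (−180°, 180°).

Substitute s = j25:
Numerator: 50(j25) + 50 = 50 + j1250
Denominator: (j25) + 25 = 25 + j25
|N| = √(50² + 1250²) ≈ 1251, ∠N ≈ 87.71°
|D| = √(25² + 25²) ≈ 35.355, ∠D ≈ 45.00°
|T| = 1251 / 35.355 ≈ 35.384
Gain = 20 log₁₀(35.384) ≈ 30.98 dB
∠T = 87.71° − 45.00° = 42.71°

31.0 dB, 42.7°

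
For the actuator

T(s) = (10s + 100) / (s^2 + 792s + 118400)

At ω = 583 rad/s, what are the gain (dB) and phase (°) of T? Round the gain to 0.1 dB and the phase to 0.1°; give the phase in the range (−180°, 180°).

Substitute s = j583:
Numerator: 10(j583) + 100 = 100 + j5830
Denominator: (j583)^2 + 792(j583) + 118400 = -221489 + j461736
|N| = √(100² + 5830²) ≈ 5830.9, ∠N ≈ 89.02°
|D| = √(221489² + 461736²) ≈ 5.1211e+05, ∠D ≈ 115.63°
|T| = 5830.9 / 5.1211e+05 ≈ 0.011386
Gain = 20 log₁₀(0.011386) ≈ -38.87 dB
∠T = 89.02° − 115.63° = -26.61°

-38.9 dB, -26.6°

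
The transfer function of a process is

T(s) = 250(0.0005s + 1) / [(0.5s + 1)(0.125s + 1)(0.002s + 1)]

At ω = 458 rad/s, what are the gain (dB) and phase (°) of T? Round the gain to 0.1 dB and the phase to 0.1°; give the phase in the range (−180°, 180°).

At ω = 458 rad/s:
zero (1 + j458·0.0005) = 1 + j0.229 → |·| ≈ 1.0259, ∠ ≈ 12.90°
pole (1 + j458·0.5) = 1 + j229 → |·| ≈ 229, ∠ ≈ 89.75°
pole (1 + j458·0.125) = 1 + j57.25 → |·| ≈ 57.259, ∠ ≈ 89.00°
pole (1 + j458·0.002) = 1 + j0.916 → |·| ≈ 1.3561, ∠ ≈ 42.49°
|T| = 250 · 1.0259 / (229 · 57.259 · 1.3561) ≈ 0.014424
Gain = 20 log₁₀(0.014424) ≈ -36.82 dB
∠T = (12.90°) − (89.75° + 89.00° + 42.49°) = -208.34° ≡ 151.66° (principal value)

-36.8 dB, 151.7°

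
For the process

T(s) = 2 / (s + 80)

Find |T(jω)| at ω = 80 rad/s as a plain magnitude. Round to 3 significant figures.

At s = jω = j80:
pole (s+80): 80 + j80 → |·| = √(80²+80²) = √12800 ≈ 113.14, ∠ = arctan(80/80) ≈ 45.00°
|T| = 2 / 113.14 ≈ 0.017677

0.0177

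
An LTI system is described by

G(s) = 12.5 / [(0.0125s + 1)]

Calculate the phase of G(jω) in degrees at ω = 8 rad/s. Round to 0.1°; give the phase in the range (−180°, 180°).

-5.7°

At ω = 8 rad/s:
pole (1 + j8·0.0125) = 1 + j0.1 → |·| ≈ 1.005, ∠ ≈ 5.71°
∠G = (0°) − (5.71°) = -5.71°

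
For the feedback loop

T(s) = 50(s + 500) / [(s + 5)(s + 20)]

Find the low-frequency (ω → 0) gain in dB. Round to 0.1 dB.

T(0) = 50·500 / (5·20) = 250
20 log₁₀(250) ≈ 47.96 dB

48.0 dB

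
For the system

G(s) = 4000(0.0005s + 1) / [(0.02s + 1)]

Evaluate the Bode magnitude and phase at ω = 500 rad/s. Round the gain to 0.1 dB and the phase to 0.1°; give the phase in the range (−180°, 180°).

52.3 dB, -70.3°

At ω = 500 rad/s:
zero (1 + j500·0.0005) = 1 + j0.25 → |·| ≈ 1.0308, ∠ ≈ 14.04°
pole (1 + j500·0.02) = 1 + j10 → |·| ≈ 10.05, ∠ ≈ 84.29°
|G| = 4000 · 1.0308 / (10.05) ≈ 410.27
Gain = 20 log₁₀(410.27) ≈ 52.26 dB
∠G = (14.04°) − (84.29°) = -70.25°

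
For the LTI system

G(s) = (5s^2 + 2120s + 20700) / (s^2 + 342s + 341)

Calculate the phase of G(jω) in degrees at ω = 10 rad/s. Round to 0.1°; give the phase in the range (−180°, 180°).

-39.6°

Substitute s = j10:
Numerator: 5(j10)^2 + 2120(j10) + 20700 = 20200 + j21200
Denominator: (j10)^2 + 342(j10) + 341 = 241 + j3420
|N| = √(20200² + 21200²) ≈ 29283, ∠N ≈ 46.38°
|D| = √(241² + 3420²) ≈ 3428.5, ∠D ≈ 85.97°
∠G = 46.38° − 85.97° = -39.59°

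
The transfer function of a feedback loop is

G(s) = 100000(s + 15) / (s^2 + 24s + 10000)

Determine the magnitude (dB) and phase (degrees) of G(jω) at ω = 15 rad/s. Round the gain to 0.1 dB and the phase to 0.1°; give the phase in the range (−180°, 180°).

46.7 dB, 42.9°

At s = jω = j15:
zero (s+15): 15 + j15 → |·| = √(15²+15²) = √450 ≈ 21.213, ∠ = arctan(15/15) ≈ 45.00°
quadratic: (j15)² + 24·j15 + 10000 = 9775 + j360 → |·| ≈ 9781.6, ∠ ≈ 2.11°
|G| = 100000 · 21.213 / 9781.6 ≈ 216.87
Gain = 20 log₁₀(216.87) ≈ 46.72 dB
∠G = 45.00° − 2.11° = 42.89°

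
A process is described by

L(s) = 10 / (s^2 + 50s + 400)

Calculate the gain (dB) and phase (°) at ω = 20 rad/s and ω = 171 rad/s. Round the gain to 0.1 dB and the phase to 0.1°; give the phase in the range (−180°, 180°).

ω = 20: -40.0 dB, -90.0°; ω = 171: -69.6 dB, -163.5°

Substitute s = j20:
Numerator: 10 = 10 + j0
Denominator: (j20)^2 + 50(j20) + 400 = 0 + j1000
|N| = √(10² + 0²) ≈ 10, ∠N ≈ 0.00°
|D| = √(0² + 1000²) ≈ 1000, ∠D ≈ 90.00°
|L| = 10 / 1000 ≈ 0.01
Gain = 20 log₁₀(0.01) ≈ -40.00 dB
∠L = 0.00° − 90.00° = -90.00°

Substitute s = j171:
Numerator: 10 = 10 + j0
Denominator: (j171)^2 + 50(j171) + 400 = -28841 + j8550
|N| = √(10² + 0²) ≈ 10, ∠N ≈ 0.00°
|D| = √(28841² + 8550²) ≈ 30082, ∠D ≈ 163.49°
|L| = 10 / 30082 ≈ 0.00033242
Gain = 20 log₁₀(0.00033242) ≈ -69.57 dB
∠L = 0.00° − 163.49° = -163.49°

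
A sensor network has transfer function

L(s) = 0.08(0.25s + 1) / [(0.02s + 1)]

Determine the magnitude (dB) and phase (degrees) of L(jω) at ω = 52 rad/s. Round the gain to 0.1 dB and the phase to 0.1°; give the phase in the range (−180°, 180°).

At ω = 52 rad/s:
zero (1 + j52·0.25) = 1 + j13 → |·| ≈ 13.038, ∠ ≈ 85.60°
pole (1 + j52·0.02) = 1 + j1.04 → |·| ≈ 1.4428, ∠ ≈ 46.12°
|L| = 0.08 · 13.038 / (1.4428) ≈ 0.72293
Gain = 20 log₁₀(0.72293) ≈ -2.82 dB
∠L = (85.60°) − (46.12°) = 39.48°

-2.8 dB, 39.5°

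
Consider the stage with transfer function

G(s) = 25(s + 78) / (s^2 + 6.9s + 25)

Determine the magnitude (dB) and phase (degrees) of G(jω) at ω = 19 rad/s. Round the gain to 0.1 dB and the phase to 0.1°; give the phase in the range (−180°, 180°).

At s = jω = j19:
zero (s+78): 78 + j19 → |·| = √(78²+19²) = √6445 ≈ 80.281, ∠ = arctan(19/78) ≈ 13.69°
quadratic: (j19)² + 6.9·j19 + 25 = -336 + j131.1 → |·| ≈ 360.67, ∠ ≈ 158.69°
|G| = 25 · 80.281 / 360.67 ≈ 5.5647
Gain = 20 log₁₀(5.5647) ≈ 14.91 dB
∠G = 13.69° − 158.69° = -145.00°

14.9 dB, -145.0°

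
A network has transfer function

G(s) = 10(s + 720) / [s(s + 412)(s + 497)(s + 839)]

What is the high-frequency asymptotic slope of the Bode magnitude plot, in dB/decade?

Each pole contributes −20 dB/decade at high frequency; each zero contributes +20 dB/decade.
Net: 1 zero(s) − 4 pole(s) → -60 dB/decade.

-60 dB/decade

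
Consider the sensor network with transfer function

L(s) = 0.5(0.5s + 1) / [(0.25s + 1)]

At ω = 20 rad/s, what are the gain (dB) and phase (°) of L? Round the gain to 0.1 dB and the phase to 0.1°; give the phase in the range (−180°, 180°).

At ω = 20 rad/s:
zero (1 + j20·0.5) = 1 + j10 → |·| ≈ 10.05, ∠ ≈ 84.29°
pole (1 + j20·0.25) = 1 + j5 → |·| ≈ 5.099, ∠ ≈ 78.69°
|L| = 0.5 · 10.05 / (5.099) ≈ 0.98549
Gain = 20 log₁₀(0.98549) ≈ -0.13 dB
∠L = (84.29°) − (78.69°) = 5.60°

-0.1 dB, 5.6°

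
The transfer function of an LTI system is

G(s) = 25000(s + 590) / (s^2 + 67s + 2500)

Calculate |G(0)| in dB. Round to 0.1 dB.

G(0) = 25000·590 / 2500 = 5900
20 log₁₀(5900) ≈ 75.42 dB

75.4 dB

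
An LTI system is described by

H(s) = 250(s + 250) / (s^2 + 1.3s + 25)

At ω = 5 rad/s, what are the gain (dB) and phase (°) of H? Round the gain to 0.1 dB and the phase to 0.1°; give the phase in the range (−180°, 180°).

At s = jω = j5:
zero (s+250): 250 + j5 → |·| = √(250²+5²) = √62525 ≈ 250.05, ∠ = arctan(5/250) ≈ 1.15°
quadratic: (j5)² + 1.3·j5 + 25 = 0 + j6.5 → |·| ≈ 6.5, ∠ ≈ 90.00°
|H| = 250 · 250.05 / 6.5 ≈ 9617.3
Gain = 20 log₁₀(9617.3) ≈ 79.66 dB
∠H = 1.15° − 90.00° = -88.85°

79.7 dB, -88.9°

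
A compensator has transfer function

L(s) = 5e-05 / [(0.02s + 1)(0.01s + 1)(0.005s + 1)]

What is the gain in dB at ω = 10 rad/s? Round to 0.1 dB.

-86.2 dB

At ω = 10 rad/s:
pole (1 + j10·0.02) = 1 + j0.2 → |·| ≈ 1.0198, ∠ ≈ 11.31°
pole (1 + j10·0.01) = 1 + j0.1 → |·| ≈ 1.005, ∠ ≈ 5.71°
pole (1 + j10·0.005) = 1 + j0.05 → |·| ≈ 1.0012, ∠ ≈ 2.86°
|L| = 5e-05 · 1 / (1.0198 · 1.005 · 1.0012) ≈ 4.8727e-05
Gain = 20 log₁₀(4.8727e-05) ≈ -86.24 dB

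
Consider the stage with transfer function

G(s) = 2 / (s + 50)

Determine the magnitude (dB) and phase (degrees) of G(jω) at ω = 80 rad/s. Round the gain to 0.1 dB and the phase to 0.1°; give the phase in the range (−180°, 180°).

-33.5 dB, -58.0°

Substitute s = j80:
Numerator: 2 = 2 + j0
Denominator: (j80) + 50 = 50 + j80
|N| = √(2² + 0²) ≈ 2, ∠N ≈ 0.00°
|D| = √(50² + 80²) ≈ 94.34, ∠D ≈ 57.99°
|G| = 2 / 94.34 ≈ 0.0212
Gain = 20 log₁₀(0.0212) ≈ -33.47 dB
∠G = 0.00° − 57.99° = -57.99°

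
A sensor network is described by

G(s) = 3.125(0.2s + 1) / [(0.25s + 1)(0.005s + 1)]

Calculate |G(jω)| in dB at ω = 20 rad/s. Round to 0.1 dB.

At ω = 20 rad/s:
zero (1 + j20·0.2) = 1 + j4 → |·| ≈ 4.1231, ∠ ≈ 75.96°
pole (1 + j20·0.25) = 1 + j5 → |·| ≈ 5.099, ∠ ≈ 78.69°
pole (1 + j20·0.005) = 1 + j0.1 → |·| ≈ 1.005, ∠ ≈ 5.71°
|G| = 3.125 · 4.1231 / (5.099 · 1.005) ≈ 2.5143
Gain = 20 log₁₀(2.5143) ≈ 8.01 dB

8.0 dB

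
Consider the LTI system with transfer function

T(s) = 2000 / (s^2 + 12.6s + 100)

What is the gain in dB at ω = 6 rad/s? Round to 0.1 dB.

26.1 dB

At s = jω = j6:
quadratic: (j6)² + 12.6·j6 + 100 = 64 + j75.6 → |·| ≈ 99.052, ∠ ≈ 49.75°
|T| = 2000 / 99.052 ≈ 20.191
Gain = 20 log₁₀(20.191) ≈ 26.10 dB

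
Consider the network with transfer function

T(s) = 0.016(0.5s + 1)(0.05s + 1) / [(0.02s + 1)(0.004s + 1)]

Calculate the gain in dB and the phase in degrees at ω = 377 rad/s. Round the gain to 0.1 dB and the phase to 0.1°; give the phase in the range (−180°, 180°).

At ω = 377 rad/s:
zero (1 + j377·0.5) = 1 + j188.5 → |·| ≈ 188.5, ∠ ≈ 89.70°
zero (1 + j377·0.05) = 1 + j18.85 → |·| ≈ 18.877, ∠ ≈ 86.96°
pole (1 + j377·0.02) = 1 + j7.54 → |·| ≈ 7.606, ∠ ≈ 82.45°
pole (1 + j377·0.004) = 1 + j1.508 → |·| ≈ 1.8094, ∠ ≈ 56.45°
|T| = 0.016 · 188.5 · 18.877 / (7.606 · 1.8094) ≈ 4.1369
Gain = 20 log₁₀(4.1369) ≈ 12.33 dB
∠T = (89.70° + 86.96°) − (82.45° + 56.45°) = 37.76°

12.3 dB, 37.8°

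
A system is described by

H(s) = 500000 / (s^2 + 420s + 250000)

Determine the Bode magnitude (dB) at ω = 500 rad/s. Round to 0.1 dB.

At s = jω = j500:
quadratic: (j500)² + 420·j500 + 250000 = 0 + j210000 → |·| ≈ 2.1e+05, ∠ ≈ 90.00°
|H| = 500000 / 2.1e+05 ≈ 2.381
Gain = 20 log₁₀(2.381) ≈ 7.54 dB

7.5 dB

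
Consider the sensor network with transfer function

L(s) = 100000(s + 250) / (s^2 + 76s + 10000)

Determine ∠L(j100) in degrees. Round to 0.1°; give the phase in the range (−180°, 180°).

-68.2°

At s = jω = j100:
zero (s+250): 250 + j100 → |·| = √(250²+100²) = √72500 ≈ 269.26, ∠ = arctan(100/250) ≈ 21.80°
quadratic: (j100)² + 76·j100 + 10000 = 0 + j7600 → |·| ≈ 7600, ∠ ≈ 90.00°
∠L = 21.80° − 90.00° = -68.20°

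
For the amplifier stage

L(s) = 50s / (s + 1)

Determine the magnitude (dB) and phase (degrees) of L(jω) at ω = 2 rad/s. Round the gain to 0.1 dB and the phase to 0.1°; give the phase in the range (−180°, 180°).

33.0 dB, 26.6°

At s = jω = j2:
zero at origin: s = j2 → |·| = 2, ∠ = 90.00°
pole (s+1): 1 + j2 → |·| = √(1²+2²) = √5 ≈ 2.2361, ∠ = arctan(2/1) ≈ 63.43°
|L| = 50 · 2 / 2.2361 ≈ 44.721
Gain = 20 log₁₀(44.721) ≈ 33.01 dB
∠L = 90.00° − 63.43° = 26.57°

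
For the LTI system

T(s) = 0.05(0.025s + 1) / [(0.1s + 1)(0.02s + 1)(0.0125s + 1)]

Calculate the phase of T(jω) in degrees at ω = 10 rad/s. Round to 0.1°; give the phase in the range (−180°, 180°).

-49.4°

At ω = 10 rad/s:
zero (1 + j10·0.025) = 1 + j0.25 → |·| ≈ 1.0308, ∠ ≈ 14.04°
pole (1 + j10·0.1) = 1 + j1 → |·| ≈ 1.4142, ∠ ≈ 45.00°
pole (1 + j10·0.02) = 1 + j0.2 → |·| ≈ 1.0198, ∠ ≈ 11.31°
pole (1 + j10·0.0125) = 1 + j0.125 → |·| ≈ 1.0078, ∠ ≈ 7.13°
∠T = (14.04°) − (45.00° + 11.31° + 7.13°) = -49.40°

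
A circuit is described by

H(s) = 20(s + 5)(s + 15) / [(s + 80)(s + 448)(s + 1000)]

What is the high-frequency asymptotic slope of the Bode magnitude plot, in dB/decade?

Each pole contributes −20 dB/decade at high frequency; each zero contributes +20 dB/decade.
Net: 2 zero(s) − 3 pole(s) → -20 dB/decade.

-20 dB/decade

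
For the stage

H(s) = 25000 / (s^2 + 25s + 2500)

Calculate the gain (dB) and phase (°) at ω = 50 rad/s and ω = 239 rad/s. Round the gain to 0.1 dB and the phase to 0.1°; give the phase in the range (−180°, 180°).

At s = jω = j50:
quadratic: (j50)² + 25·j50 + 2500 = 0 + j1250 → |·| ≈ 1250, ∠ ≈ 90.00°
|H| = 25000 / 1250 ≈ 20
Gain = 20 log₁₀(20) ≈ 26.02 dB
∠H = 0.00° − 90.00° = -90.00°

At s = jω = j239:
quadratic: (j239)² + 25·j239 + 2500 = -54621 + j5975 → |·| ≈ 54947, ∠ ≈ 173.76°
|H| = 25000 / 54947 ≈ 0.45498
Gain = 20 log₁₀(0.45498) ≈ -6.84 dB
∠H = 0.00° − 173.76° = -173.76°

ω = 50: 26.0 dB, -90.0°; ω = 239: -6.8 dB, -173.8°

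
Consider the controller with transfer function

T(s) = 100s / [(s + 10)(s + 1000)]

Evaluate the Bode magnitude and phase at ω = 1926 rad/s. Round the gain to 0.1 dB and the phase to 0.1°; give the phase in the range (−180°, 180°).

-26.7 dB, -62.3°

At s = jω = j1926:
zero at origin: s = j1926 → |·| = 1926, ∠ = 90.00°
pole (s+10): 10 + j1926 → |·| = √(10²+1926²) = √3709576 ≈ 1926, ∠ = arctan(1926/10) ≈ 89.70°
pole (s+1000): 1000 + j1926 → |·| = √(1000²+1926²) = √4709476 ≈ 2170.1, ∠ = arctan(1926/1000) ≈ 62.56°
|T| = 100 · 1926 / 4.1796e+06 ≈ 0.046081
Gain = 20 log₁₀(0.046081) ≈ -26.73 dB
∠T = 90.00° − 152.26° = -62.26°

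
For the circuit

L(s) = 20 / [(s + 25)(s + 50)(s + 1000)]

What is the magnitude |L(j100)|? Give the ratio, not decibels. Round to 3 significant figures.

At s = jω = j100:
pole (s+25): 25 + j100 → |·| = √(25²+100²) = √10625 ≈ 103.08, ∠ = arctan(100/25) ≈ 75.96°
pole (s+50): 50 + j100 → |·| = √(50²+100²) = √12500 ≈ 111.8, ∠ = arctan(100/50) ≈ 63.43°
pole (s+1000): 1000 + j100 → |·| = √(1000²+100²) = √1010000 ≈ 1005, ∠ = arctan(100/1000) ≈ 5.71°
|L| = 20 / 1.1582e+07 ≈ 1.7268e-06

1.73e-06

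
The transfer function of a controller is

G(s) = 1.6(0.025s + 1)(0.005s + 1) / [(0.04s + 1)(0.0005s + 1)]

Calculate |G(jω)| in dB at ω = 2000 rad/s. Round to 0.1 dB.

17.0 dB

At ω = 2000 rad/s:
zero (1 + j2000·0.025) = 1 + j50 → |·| ≈ 50.01, ∠ ≈ 88.85°
zero (1 + j2000·0.005) = 1 + j10 → |·| ≈ 10.05, ∠ ≈ 84.29°
pole (1 + j2000·0.04) = 1 + j80 → |·| ≈ 80.006, ∠ ≈ 89.28°
pole (1 + j2000·0.0005) = 1 + j1 → |·| ≈ 1.4142, ∠ ≈ 45.00°
|G| = 1.6 · 50.01 · 10.05 / (80.006 · 1.4142) ≈ 7.1074
Gain = 20 log₁₀(7.1074) ≈ 17.03 dB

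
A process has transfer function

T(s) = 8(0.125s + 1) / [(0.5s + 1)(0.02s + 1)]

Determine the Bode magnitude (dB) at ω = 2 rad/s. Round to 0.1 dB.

At ω = 2 rad/s:
zero (1 + j2·0.125) = 1 + j0.25 → |·| ≈ 1.0308, ∠ ≈ 14.04°
pole (1 + j2·0.5) = 1 + j1 → |·| ≈ 1.4142, ∠ ≈ 45.00°
pole (1 + j2·0.02) = 1 + j0.04 → |·| ≈ 1.0008, ∠ ≈ 2.29°
|T| = 8 · 1.0308 / (1.4142 · 1.0008) ≈ 5.8265
Gain = 20 log₁₀(5.8265) ≈ 15.31 dB

15.3 dB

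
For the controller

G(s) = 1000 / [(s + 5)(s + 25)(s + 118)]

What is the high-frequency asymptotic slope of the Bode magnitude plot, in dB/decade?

-60 dB/decade

Each pole contributes −20 dB/decade at high frequency; each zero contributes +20 dB/decade.
Net: 0 zero(s) − 3 pole(s) → -60 dB/decade.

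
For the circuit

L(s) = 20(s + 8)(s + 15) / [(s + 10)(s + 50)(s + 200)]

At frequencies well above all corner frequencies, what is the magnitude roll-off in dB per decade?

Each pole contributes −20 dB/decade at high frequency; each zero contributes +20 dB/decade.
Net: 2 zero(s) − 3 pole(s) → -20 dB/decade.

-20 dB/decade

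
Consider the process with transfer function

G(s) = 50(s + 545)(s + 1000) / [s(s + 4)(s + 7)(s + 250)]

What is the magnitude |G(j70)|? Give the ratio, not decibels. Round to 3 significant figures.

At s = jω = j70:
zero (s+545): 545 + j70 → |·| = √(545²+70²) = √301925 ≈ 549.48, ∠ = arctan(70/545) ≈ 7.32°
zero (s+1000): 1000 + j70 → |·| = √(1000²+70²) = √1004900 ≈ 1002.4, ∠ = arctan(70/1000) ≈ 4.00°
pole (s+4): 4 + j70 → |·| = √(4²+70²) = √4916 ≈ 70.114, ∠ = arctan(70/4) ≈ 86.73°
pole (s+7): 7 + j70 → |·| = √(7²+70²) = √4949 ≈ 70.349, ∠ = arctan(70/7) ≈ 84.29°
pole (s+250): 250 + j70 → |·| = √(250²+70²) = √67400 ≈ 259.62, ∠ = arctan(70/250) ≈ 15.64°
pole at origin: |s| = 70, ∠ = 90.00° (in denominator)
|G| = 50 · 5.508e+05 / 8.9639e+07 ≈ 0.30723

0.307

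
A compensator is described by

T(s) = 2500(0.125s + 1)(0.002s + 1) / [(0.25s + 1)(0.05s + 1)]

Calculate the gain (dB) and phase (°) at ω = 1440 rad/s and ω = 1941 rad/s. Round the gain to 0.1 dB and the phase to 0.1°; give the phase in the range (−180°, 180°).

At ω = 1440 rad/s:
zero (1 + j1440·0.125) = 1 + j180 → |·| ≈ 180, ∠ ≈ 89.68°
zero (1 + j1440·0.002) = 1 + j2.88 → |·| ≈ 3.0487, ∠ ≈ 70.85°
pole (1 + j1440·0.25) = 1 + j360 → |·| ≈ 360, ∠ ≈ 89.84°
pole (1 + j1440·0.05) = 1 + j72 → |·| ≈ 72.007, ∠ ≈ 89.20°
|T| = 2500 · 180 · 3.0487 / (360 · 72.007) ≈ 52.924
Gain = 20 log₁₀(52.924) ≈ 34.47 dB
∠T = (89.68° + 70.85°) − (89.84° + 89.20°) = -18.51°

At ω = 1941 rad/s:
zero (1 + j1941·0.125) = 1 + j242.625 → |·| ≈ 242.63, ∠ ≈ 89.76°
zero (1 + j1941·0.002) = 1 + j3.882 → |·| ≈ 4.0087, ∠ ≈ 75.55°
pole (1 + j1941·0.25) = 1 + j485.25 → |·| ≈ 485.25, ∠ ≈ 89.88°
pole (1 + j1941·0.05) = 1 + j97.05 → |·| ≈ 97.055, ∠ ≈ 89.41°
|T| = 2500 · 242.63 · 4.0087 / (485.25 · 97.055) ≈ 51.63
Gain = 20 log₁₀(51.63) ≈ 34.26 dB
∠T = (89.76° + 75.55°) − (89.88° + 89.41°) = -13.98°

ω = 1440: 34.5 dB, -18.5°; ω = 1941: 34.3 dB, -14.0°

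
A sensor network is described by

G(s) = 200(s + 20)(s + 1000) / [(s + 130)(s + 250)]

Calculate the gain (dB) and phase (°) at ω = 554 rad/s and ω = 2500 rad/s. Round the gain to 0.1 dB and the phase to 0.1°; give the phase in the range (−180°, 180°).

At s = jω = j554:
zero (s+20): 20 + j554 → |·| = √(20²+554²) = √307316 ≈ 554.36, ∠ = arctan(554/20) ≈ 87.93°
zero (s+1000): 1000 + j554 → |·| = √(1000²+554²) = √1306916 ≈ 1143.2, ∠ = arctan(554/1000) ≈ 28.99°
pole (s+130): 130 + j554 → |·| = √(130²+554²) = √323816 ≈ 569.05, ∠ = arctan(554/130) ≈ 76.79°
pole (s+250): 250 + j554 → |·| = √(250²+554²) = √369416 ≈ 607.8, ∠ = arctan(554/250) ≈ 65.71°
|G| = 200 · 6.3374e+05 / 3.4587e+05 ≈ 366.46
Gain = 20 log₁₀(366.46) ≈ 51.28 dB
∠G = 116.92° − 142.50° = -25.58°

At s = jω = j2500:
zero (s+20): 20 + j2500 → |·| = √(20²+2500²) = √6250400 ≈ 2500.1, ∠ = arctan(2500/20) ≈ 89.54°
zero (s+1000): 1000 + j2500 → |·| = √(1000²+2500²) = √7250000 ≈ 2692.6, ∠ = arctan(2500/1000) ≈ 68.20°
pole (s+130): 130 + j2500 → |·| = √(130²+2500²) = √6266900 ≈ 2503.4, ∠ = arctan(2500/130) ≈ 87.02°
pole (s+250): 250 + j2500 → |·| = √(250²+2500²) = √6312500 ≈ 2512.5, ∠ = arctan(2500/250) ≈ 84.29°
|G| = 200 · 6.7318e+06 / 6.2898e+06 ≈ 214.05
Gain = 20 log₁₀(214.05) ≈ 46.61 dB
∠G = 157.74° − 171.31° = -13.57°

ω = 554: 51.3 dB, -25.6°; ω = 2500: 46.6 dB, -13.6°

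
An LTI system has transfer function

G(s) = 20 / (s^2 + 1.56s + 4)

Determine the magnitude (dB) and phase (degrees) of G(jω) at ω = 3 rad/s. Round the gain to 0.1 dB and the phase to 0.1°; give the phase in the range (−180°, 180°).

At s = jω = j3:
quadratic: (j3)² + 1.56·j3 + 4 = -5 + j4.68 → |·| ≈ 6.8485, ∠ ≈ 136.89°
|G| = 20 / 6.8485 ≈ 2.9203
Gain = 20 log₁₀(2.9203) ≈ 9.31 dB
∠G = 0.00° − 136.89° = -136.89°

9.3 dB, -136.9°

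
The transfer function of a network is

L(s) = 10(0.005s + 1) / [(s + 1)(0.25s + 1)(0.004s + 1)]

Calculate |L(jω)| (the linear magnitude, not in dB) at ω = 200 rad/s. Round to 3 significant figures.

0.00110

At ω = 200 rad/s:
zero (1 + j200·0.005) = 1 + j1 → |·| ≈ 1.4142, ∠ ≈ 45.00°
pole (1 + j200·1) = 1 + j200 → |·| ≈ 200, ∠ ≈ 89.71°
pole (1 + j200·0.25) = 1 + j50 → |·| ≈ 50.01, ∠ ≈ 88.85°
pole (1 + j200·0.004) = 1 + j0.8 → |·| ≈ 1.2806, ∠ ≈ 38.66°
|L| = 10 · 1.4142 / (200 · 50.01 · 1.2806) ≈ 0.0011041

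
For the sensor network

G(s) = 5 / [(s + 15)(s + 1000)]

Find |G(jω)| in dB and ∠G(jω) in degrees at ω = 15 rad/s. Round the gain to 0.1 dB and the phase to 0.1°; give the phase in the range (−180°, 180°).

-72.6 dB, -45.9°

At s = jω = j15:
pole (s+15): 15 + j15 → |·| = √(15²+15²) = √450 ≈ 21.213, ∠ = arctan(15/15) ≈ 45.00°
pole (s+1000): 1000 + j15 → |·| = √(1000²+15²) = √1000225 ≈ 1000.1, ∠ = arctan(15/1000) ≈ 0.86°
|G| = 5 / 21215 ≈ 0.00023568
Gain = 20 log₁₀(0.00023568) ≈ -72.55 dB
∠G = 0.00° − 45.86° = -45.86°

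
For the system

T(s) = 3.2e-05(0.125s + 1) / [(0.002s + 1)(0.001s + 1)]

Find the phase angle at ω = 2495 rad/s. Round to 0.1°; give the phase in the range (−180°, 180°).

At ω = 2495 rad/s:
zero (1 + j2495·0.125) = 1 + j311.875 → |·| ≈ 311.88, ∠ ≈ 89.82°
pole (1 + j2495·0.002) = 1 + j4.99 → |·| ≈ 5.0892, ∠ ≈ 78.67°
pole (1 + j2495·0.001) = 1 + j2.495 → |·| ≈ 2.6879, ∠ ≈ 68.16°
∠T = (89.82°) − (78.67° + 68.16°) = -57.01°

-57.0°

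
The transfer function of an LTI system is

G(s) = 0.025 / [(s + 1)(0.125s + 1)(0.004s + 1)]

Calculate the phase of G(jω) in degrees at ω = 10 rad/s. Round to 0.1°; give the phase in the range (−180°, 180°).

At ω = 10 rad/s:
pole (1 + j10·1) = 1 + j10 → |·| ≈ 10.05, ∠ ≈ 84.29°
pole (1 + j10·0.125) = 1 + j1.25 → |·| ≈ 1.6008, ∠ ≈ 51.34°
pole (1 + j10·0.004) = 1 + j0.04 → |·| ≈ 1.0008, ∠ ≈ 2.29°
∠G = (0°) − (84.29° + 51.34° + 2.29°) = -137.92°

-137.9°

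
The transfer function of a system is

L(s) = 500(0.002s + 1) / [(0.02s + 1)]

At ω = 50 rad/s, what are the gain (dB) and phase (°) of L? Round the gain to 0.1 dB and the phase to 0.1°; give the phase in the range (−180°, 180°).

51.0 dB, -39.3°

At ω = 50 rad/s:
zero (1 + j50·0.002) = 1 + j0.1 → |·| ≈ 1.005, ∠ ≈ 5.71°
pole (1 + j50·0.02) = 1 + j1 → |·| ≈ 1.4142, ∠ ≈ 45.00°
|L| = 500 · 1.005 / (1.4142) ≈ 355.32
Gain = 20 log₁₀(355.32) ≈ 51.01 dB
∠L = (5.71°) − (45.00°) = -39.29°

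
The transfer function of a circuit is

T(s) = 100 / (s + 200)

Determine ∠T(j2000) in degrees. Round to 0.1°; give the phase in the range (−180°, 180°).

At s = jω = j2000:
pole (s+200): 200 + j2000 → |·| = √(200²+2000²) = √4040000 ≈ 2010, ∠ = arctan(2000/200) ≈ 84.29°
∠T = 0.00° − 84.29° = -84.29°

-84.3°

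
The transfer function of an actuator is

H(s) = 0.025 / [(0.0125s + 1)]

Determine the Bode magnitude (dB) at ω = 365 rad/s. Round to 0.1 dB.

-45.4 dB

At ω = 365 rad/s:
pole (1 + j365·0.0125) = 1 + j4.5625 → |·| ≈ 4.6708, ∠ ≈ 77.64°
|H| = 0.025 · 1 / (4.6708) ≈ 0.0053524
Gain = 20 log₁₀(0.0053524) ≈ -45.43 dB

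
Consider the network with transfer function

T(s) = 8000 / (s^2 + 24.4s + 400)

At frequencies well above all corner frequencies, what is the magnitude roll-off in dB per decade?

Each pole contributes −20 dB/decade at high frequency; each zero contributes +20 dB/decade.
Net: 0 zero(s) − 2 pole(s) → -40 dB/decade.

-40 dB/decade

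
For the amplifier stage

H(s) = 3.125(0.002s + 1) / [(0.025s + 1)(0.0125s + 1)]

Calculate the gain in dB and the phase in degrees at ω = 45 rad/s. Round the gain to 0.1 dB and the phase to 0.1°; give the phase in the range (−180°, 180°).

5.2 dB, -72.6°

At ω = 45 rad/s:
zero (1 + j45·0.002) = 1 + j0.09 → |·| ≈ 1.004, ∠ ≈ 5.14°
pole (1 + j45·0.025) = 1 + j1.125 → |·| ≈ 1.5052, ∠ ≈ 48.37°
pole (1 + j45·0.0125) = 1 + j0.5625 → |·| ≈ 1.1473, ∠ ≈ 29.36°
|H| = 3.125 · 1.004 / (1.5052 · 1.1473) ≈ 1.8168
Gain = 20 log₁₀(1.8168) ≈ 5.19 dB
∠H = (5.14°) − (48.37° + 29.36°) = -72.59°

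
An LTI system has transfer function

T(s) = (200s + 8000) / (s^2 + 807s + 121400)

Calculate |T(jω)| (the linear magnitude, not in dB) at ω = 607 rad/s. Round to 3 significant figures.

Substitute s = j607:
Numerator: 200(j607) + 8000 = 8000 + j121400
Denominator: (j607)^2 + 807(j607) + 121400 = -247049 + j489849
|N| = √(8000² + 121400²) ≈ 1.2166e+05, ∠N ≈ 86.23°
|D| = √(247049² + 489849²) ≈ 5.4862e+05, ∠D ≈ 116.76°
|T| = 1.2166e+05 / 5.4862e+05 ≈ 0.22176

0.222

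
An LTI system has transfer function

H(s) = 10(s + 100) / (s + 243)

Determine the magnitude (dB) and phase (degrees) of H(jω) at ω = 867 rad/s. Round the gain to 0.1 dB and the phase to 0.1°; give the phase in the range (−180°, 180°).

19.7 dB, 9.1°

At s = jω = j867:
zero (s+100): 100 + j867 → |·| = √(100²+867²) = √761689 ≈ 872.75, ∠ = arctan(867/100) ≈ 83.42°
pole (s+243): 243 + j867 → |·| = √(243²+867²) = √810738 ≈ 900.41, ∠ = arctan(867/243) ≈ 74.34°
|H| = 10 · 872.75 / 900.41 ≈ 9.6928
Gain = 20 log₁₀(9.6928) ≈ 19.73 dB
∠H = 83.42° − 74.34° = 9.08°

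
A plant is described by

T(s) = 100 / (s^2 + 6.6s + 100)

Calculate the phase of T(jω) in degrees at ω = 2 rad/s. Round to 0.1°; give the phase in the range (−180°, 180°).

-7.8°

At s = jω = j2:
quadratic: (j2)² + 6.6·j2 + 100 = 96 + j13.2 → |·| ≈ 96.903, ∠ ≈ 7.83°
∠T = 0.00° − 7.83° = -7.83°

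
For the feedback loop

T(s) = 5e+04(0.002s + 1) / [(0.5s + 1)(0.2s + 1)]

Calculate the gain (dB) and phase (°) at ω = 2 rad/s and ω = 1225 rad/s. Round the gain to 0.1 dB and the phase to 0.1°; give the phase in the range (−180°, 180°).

ω = 2: 90.3 dB, -66.6°; ω = 1225: -1.1 dB, -111.9°

At ω = 2 rad/s:
zero (1 + j2·0.002) = 1 + j0.004 → |·| ≈ 1, ∠ ≈ 0.23°
pole (1 + j2·0.5) = 1 + j1 → |·| ≈ 1.4142, ∠ ≈ 45.00°
pole (1 + j2·0.2) = 1 + j0.4 → |·| ≈ 1.077, ∠ ≈ 21.80°
|T| = 5e+04 · 1 / (1.4142 · 1.077) ≈ 32828
Gain = 20 log₁₀(32828) ≈ 90.32 dB
∠T = (0.23°) − (45.00° + 21.80°) = -66.57°

At ω = 1225 rad/s:
zero (1 + j1225·0.002) = 1 + j2.45 → |·| ≈ 2.6462, ∠ ≈ 67.80°
pole (1 + j1225·0.5) = 1 + j612.5 → |·| ≈ 612.5, ∠ ≈ 89.91°
pole (1 + j1225·0.2) = 1 + j245 → |·| ≈ 245, ∠ ≈ 89.77°
|T| = 5e+04 · 2.6462 / (612.5 · 245) ≈ 0.8817
Gain = 20 log₁₀(0.8817) ≈ -1.09 dB
∠T = (67.80°) − (89.91° + 89.77°) = -111.88°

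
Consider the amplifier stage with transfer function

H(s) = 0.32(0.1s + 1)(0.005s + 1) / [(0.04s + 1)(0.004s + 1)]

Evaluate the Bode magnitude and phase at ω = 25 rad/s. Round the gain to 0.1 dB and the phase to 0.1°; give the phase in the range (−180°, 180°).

At ω = 25 rad/s:
zero (1 + j25·0.1) = 1 + j2.5 → |·| ≈ 2.6926, ∠ ≈ 68.20°
zero (1 + j25·0.005) = 1 + j0.125 → |·| ≈ 1.0078, ∠ ≈ 7.13°
pole (1 + j25·0.04) = 1 + j1 → |·| ≈ 1.4142, ∠ ≈ 45.00°
pole (1 + j25·0.004) = 1 + j0.1 → |·| ≈ 1.005, ∠ ≈ 5.71°
|H| = 0.32 · 2.6926 · 1.0078 / (1.4142 · 1.005) ≈ 0.61097
Gain = 20 log₁₀(0.61097) ≈ -4.28 dB
∠H = (68.20° + 7.13°) − (45.00° + 5.71°) = 24.62°

-4.3 dB, 24.6°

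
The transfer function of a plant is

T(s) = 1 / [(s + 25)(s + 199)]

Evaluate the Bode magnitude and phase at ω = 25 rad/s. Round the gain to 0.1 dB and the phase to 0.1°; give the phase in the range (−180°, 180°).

-77.0 dB, -52.2°

At s = jω = j25:
pole (s+25): 25 + j25 → |·| = √(25²+25²) = √1250 ≈ 35.355, ∠ = arctan(25/25) ≈ 45.00°
pole (s+199): 199 + j25 → |·| = √(199²+25²) = √40226 ≈ 200.56, ∠ = arctan(25/199) ≈ 7.16°
|T| = 1 / 7090.8 ≈ 0.00014103
Gain = 20 log₁₀(0.00014103) ≈ -77.01 dB
∠T = 0.00° − 52.16° = -52.16°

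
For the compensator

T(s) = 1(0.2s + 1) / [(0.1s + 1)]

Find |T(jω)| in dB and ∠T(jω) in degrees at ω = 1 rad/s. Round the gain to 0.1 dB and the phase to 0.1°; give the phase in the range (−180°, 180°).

0.1 dB, 5.6°

At ω = 1 rad/s:
zero (1 + j1·0.2) = 1 + j0.2 → |·| ≈ 1.0198, ∠ ≈ 11.31°
pole (1 + j1·0.1) = 1 + j0.1 → |·| ≈ 1.005, ∠ ≈ 5.71°
|T| = 1 · 1.0198 / (1.005) ≈ 1.0147
Gain = 20 log₁₀(1.0147) ≈ 0.13 dB
∠T = (11.31°) − (5.71°) = 5.60°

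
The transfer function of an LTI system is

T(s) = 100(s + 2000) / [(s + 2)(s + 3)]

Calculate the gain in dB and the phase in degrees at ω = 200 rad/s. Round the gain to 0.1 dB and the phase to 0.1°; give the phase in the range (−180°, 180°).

14.0 dB, -172.9°

At s = jω = j200:
zero (s+2000): 2000 + j200 → |·| = √(2000²+200²) = √4040000 ≈ 2010, ∠ = arctan(200/2000) ≈ 5.71°
pole (s+2): 2 + j200 → |·| = √(2²+200²) = √40004 ≈ 200.01, ∠ = arctan(200/2) ≈ 89.43°
pole (s+3): 3 + j200 → |·| = √(3²+200²) = √40009 ≈ 200.02, ∠ = arctan(200/3) ≈ 89.14°
|T| = 100 · 2010 / 40006 ≈ 5.0242
Gain = 20 log₁₀(5.0242) ≈ 14.02 dB
∠T = 5.71° − 178.57° = -172.86°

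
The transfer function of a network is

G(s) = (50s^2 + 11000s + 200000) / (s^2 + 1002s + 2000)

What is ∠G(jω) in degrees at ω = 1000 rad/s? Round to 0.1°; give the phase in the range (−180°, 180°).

32.7°

Substitute s = j1000:
Numerator: 50(j1000)^2 + 11000(j1000) + 200000 = -49800000 + j11000000
Denominator: (j1000)^2 + 1002(j1000) + 2000 = -998000 + j1002000
|N| = √(49800000² + 11000000²) ≈ 5.1e+07, ∠N ≈ 167.54°
|D| = √(998000² + 1002000²) ≈ 1.4142e+06, ∠D ≈ 134.89°
∠G = 167.54° − 134.89° = 32.65°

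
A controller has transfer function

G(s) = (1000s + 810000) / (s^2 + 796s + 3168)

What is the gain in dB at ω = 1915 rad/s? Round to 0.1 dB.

-5.6 dB

Substitute s = j1915:
Numerator: 1000(j1915) + 810000 = 810000 + j1915000
Denominator: (j1915)^2 + 796(j1915) + 3168 = -3664057 + j1524340
|N| = √(810000² + 1915000²) ≈ 2.0793e+06, ∠N ≈ 67.07°
|D| = √(3664057² + 1524340²) ≈ 3.9685e+06, ∠D ≈ 157.41°
|G| = 2.0793e+06 / 3.9685e+06 ≈ 0.52395
Gain = 20 log₁₀(0.52395) ≈ -5.61 dB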